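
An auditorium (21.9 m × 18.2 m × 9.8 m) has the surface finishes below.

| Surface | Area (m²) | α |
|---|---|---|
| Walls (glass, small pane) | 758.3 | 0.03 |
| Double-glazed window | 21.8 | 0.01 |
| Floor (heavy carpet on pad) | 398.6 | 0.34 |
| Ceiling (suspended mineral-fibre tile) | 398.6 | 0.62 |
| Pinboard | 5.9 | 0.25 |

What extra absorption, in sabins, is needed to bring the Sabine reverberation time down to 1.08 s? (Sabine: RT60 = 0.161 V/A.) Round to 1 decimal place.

A₁ = Σ Sᵢαᵢ = 758.3*0.03 + 21.8*0.01 + 398.6*0.34 + 398.6*0.62 + 5.9*0.25 = 407.098 sabins.
V = 3906.084 m³. Required absorption A₂ = 0.161 × 3906.084 / 1.08 = 582.296 sabins.
Shortfall: 582.296 − 407.098 = 175.2 sabins.

175.2 sabins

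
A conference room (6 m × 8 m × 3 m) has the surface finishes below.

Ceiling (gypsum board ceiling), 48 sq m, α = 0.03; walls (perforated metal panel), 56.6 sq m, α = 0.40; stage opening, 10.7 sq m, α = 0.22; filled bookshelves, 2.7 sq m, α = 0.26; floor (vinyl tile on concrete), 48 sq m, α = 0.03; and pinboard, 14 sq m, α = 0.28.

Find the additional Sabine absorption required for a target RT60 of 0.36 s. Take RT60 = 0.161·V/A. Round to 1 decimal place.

31.9 sabins

Equivalent absorption area: A₁ = 48×0.03 + 56.6×0.40 + 10.7×0.22 + 2.7×0.26 + 48×0.03 + 14×0.28 = 32.496 sq m.
V = 144 m³. Required absorption A₂ = 0.161 × 144 / 0.36 = 64.400 sabins.
ΔA = A₂ − A₁ = 64.400 − 32.496 = 31.9 sabins.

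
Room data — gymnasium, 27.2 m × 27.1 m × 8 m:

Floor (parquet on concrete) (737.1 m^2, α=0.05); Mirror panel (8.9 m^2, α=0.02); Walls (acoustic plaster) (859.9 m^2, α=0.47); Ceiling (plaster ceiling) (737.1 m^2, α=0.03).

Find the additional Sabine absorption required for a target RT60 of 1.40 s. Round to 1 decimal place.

Equivalent absorption area: A₁ = 737.1·0.05 + 8.9·0.02 + 859.9·0.47 + 737.1·0.03 = 463.299 m^2.
For T = 1.40 s, need A₂ = 0.161·V/T = 0.161·5896.96/1.40 = 678.150 sabins.
Shortfall: 678.150 − 463.299 = 214.9 sabins.

214.9 sabins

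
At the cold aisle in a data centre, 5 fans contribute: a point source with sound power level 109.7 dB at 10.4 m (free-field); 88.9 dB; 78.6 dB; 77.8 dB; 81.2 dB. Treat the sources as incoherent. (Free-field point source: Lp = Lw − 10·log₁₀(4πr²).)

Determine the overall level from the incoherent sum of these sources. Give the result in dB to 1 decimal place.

Source at 10.4 m: Lp = 109.7 − 10·log₁₀(4π·10.4²) = 109.7 − 10·log₁₀(1359.179) = 78.4 dB.
Σ 10^(Lᵢ/10) = 1.11e+09.
L_total = 10·log₁₀(1.11e+09) = 90.5 dB.

90.5 dB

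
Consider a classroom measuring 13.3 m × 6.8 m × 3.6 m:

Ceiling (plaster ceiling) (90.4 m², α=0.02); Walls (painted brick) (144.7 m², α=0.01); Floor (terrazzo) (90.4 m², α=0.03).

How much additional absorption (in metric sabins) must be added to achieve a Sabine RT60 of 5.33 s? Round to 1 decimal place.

3.9 sabins

Total absorption A₁ = 90.4×0.02 + 144.7×0.01 + 90.4×0.03
  = 1.808 + 1.447 + 2.712 = 5.967 m² sabins.
Target A₂ = 0.161·325.584/5.33 = 9.835 sabins (V = 325.584 m³).
ΔA = A₂ − A₁ = 9.835 − 5.967 = 3.9 sabins.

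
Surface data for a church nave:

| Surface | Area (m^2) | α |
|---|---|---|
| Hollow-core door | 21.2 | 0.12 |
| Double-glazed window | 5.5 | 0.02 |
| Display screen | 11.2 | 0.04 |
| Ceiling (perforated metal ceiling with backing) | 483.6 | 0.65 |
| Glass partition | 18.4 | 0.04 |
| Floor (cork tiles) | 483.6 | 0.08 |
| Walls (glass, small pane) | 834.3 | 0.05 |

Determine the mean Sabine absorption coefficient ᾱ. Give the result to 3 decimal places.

Total surface area S = 1857.8 m^2.
Σ(Sᵢαᵢ) = 21.2·0.12 + 5.5·0.02 + 11.2·0.04 + 483.6·0.65 + 18.4·0.04 + 483.6·0.08 + 834.3·0.05 = 398.581.
ᾱ = A/S = 0.215.

0.215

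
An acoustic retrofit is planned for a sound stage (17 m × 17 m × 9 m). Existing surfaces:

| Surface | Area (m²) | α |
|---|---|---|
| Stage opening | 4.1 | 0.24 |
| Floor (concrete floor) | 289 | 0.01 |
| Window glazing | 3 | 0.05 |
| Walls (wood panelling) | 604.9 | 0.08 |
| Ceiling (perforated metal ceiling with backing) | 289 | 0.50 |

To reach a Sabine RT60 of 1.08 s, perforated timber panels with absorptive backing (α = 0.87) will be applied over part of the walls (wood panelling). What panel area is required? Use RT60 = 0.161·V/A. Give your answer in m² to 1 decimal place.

Summing Sᵢαᵢ: 0.984 + 2.890 + 0.150 + 48.392 + 144.500 → A₁ = 196.916 sabins.
V = 2601 m³. Target absorption A₂ = 0.161 × 2601 / 1.08 = 387.742 sabins.
ΔA needed = 387.742 − 196.916 = 190.826 sabins.
Net gain per m²: Δα = 0.87 − 0.08 = 0.79.
Panel area = 190.826 / 0.79 = 241.6 m².

241.6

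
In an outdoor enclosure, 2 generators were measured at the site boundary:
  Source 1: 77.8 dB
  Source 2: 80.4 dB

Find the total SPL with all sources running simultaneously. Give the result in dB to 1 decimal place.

Sum in the linear (power) domain: Σ 10^(Lᵢ/10) = 10^(77.8/10) + 10^(80.4/10) = 1.699e+08.
Back to dB: 10·log₁₀ Σ = 82.3 dB.

82.3 dB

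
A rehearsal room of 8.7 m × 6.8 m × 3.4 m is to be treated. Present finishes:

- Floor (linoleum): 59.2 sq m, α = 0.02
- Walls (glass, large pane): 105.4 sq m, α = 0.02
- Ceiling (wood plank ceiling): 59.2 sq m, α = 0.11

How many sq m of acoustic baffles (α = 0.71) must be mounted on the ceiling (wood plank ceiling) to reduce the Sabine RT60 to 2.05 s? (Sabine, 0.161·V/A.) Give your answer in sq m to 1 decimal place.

Equivalent absorption area: A₁ = 59.2·0.02 + 105.4·0.02 + 59.2·0.11 = 9.804 sq m.
V = 201.144 m³. Target absorption A₂ = 0.161 × 201.144 / 2.05 = 15.797 sabins.
ΔA needed = 15.797 − 9.804 = 5.993 sabins.
Net gain per sq m: Δα = 0.71 − 0.11 = 0.60.
Panel area = 5.993 / 0.60 = 10.0 sq m.

10.0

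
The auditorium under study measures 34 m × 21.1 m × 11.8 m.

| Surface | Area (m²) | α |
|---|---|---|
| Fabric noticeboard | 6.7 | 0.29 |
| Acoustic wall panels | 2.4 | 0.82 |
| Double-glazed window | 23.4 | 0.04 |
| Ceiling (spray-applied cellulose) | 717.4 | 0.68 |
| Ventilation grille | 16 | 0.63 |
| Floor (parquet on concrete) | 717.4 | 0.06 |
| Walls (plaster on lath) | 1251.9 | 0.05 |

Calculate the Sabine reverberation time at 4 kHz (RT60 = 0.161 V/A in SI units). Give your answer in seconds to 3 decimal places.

2.240 s

Equivalent absorption area: A = 6.7*0.29 + 2.4*0.82 + 23.4*0.04 + 717.4*0.68 + 16*0.63 + 717.4*0.06 + 1251.9*0.05 = 608.398 m².
V = 34·21.1·11.8 = 8465.32 m³.
RT60 = 0.161 · V / A = 0.161 × 8465.32 / 608.398 = 2.240 s.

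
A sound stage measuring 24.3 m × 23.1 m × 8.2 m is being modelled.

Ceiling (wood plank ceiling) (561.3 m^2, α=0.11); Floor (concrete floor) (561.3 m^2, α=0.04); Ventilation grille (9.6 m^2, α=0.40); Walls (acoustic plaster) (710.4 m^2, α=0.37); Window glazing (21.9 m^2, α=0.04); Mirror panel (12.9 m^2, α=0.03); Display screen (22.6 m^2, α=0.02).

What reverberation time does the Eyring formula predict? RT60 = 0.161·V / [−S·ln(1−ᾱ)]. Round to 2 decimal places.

1.90 s

Total surface area S = 561.3 + 561.3 + 9.6 + 710.4 + 21.9 + 12.9 + 22.6 = 1900.0 m^2.
Absorption A = 561.3×0.11 + 561.3×0.04 + 9.6×0.40 + 710.4×0.37 + 21.9×0.04 + 12.9×0.03 + 22.6×0.02 = 352.598 sabins.
Mean coefficient ᾱ = A/S = 0.1856.
Eyring denominator: −S ln(1−ᾱ) = 390.077.
V = 24.3 × 23.1 × 8.2 = 4602.906 m³.
T = 0.161·V/[−S·ln(1−ᾱ)] = 0.161·4602.906/390.077 = 1.90 s.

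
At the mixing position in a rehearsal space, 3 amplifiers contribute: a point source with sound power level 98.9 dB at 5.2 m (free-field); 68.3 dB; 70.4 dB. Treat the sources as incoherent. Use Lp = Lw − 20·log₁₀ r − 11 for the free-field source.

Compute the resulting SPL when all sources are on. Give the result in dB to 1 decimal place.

76.1 dB

Source at 5.2 m: Lp = 98.9 − 20·log₁₀(5.2) − 11 = 73.6 dB.
Converting to relative power and adding: 10^(73.6/10) + 10^(68.3/10) + 10^(70.4/10) = 4.063e+07.
Back to dB: 10·log₁₀ Σ = 76.1 dB.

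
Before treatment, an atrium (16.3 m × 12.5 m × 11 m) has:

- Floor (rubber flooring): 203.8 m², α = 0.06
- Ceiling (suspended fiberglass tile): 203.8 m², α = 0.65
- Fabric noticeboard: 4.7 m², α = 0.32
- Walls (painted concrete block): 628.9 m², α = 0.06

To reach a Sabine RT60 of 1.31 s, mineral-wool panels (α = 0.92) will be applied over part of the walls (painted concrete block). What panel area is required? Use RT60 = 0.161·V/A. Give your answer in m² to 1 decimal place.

Summing Sᵢαᵢ: 12.228 + 132.470 + 1.504 + 37.734 → A₁ = 183.936 sabins.
V = 2241.25 m³. Target absorption A₂ = 0.161 × 2241.25 / 1.31 = 275.451 sabins.
ΔA needed = 275.451 − 183.936 = 91.515 sabins.
Net gain per m²: Δα = 0.92 − 0.06 = 0.86.
Area = ΔA/Δα = 91.515/0.86 = 106.4 m².

106.4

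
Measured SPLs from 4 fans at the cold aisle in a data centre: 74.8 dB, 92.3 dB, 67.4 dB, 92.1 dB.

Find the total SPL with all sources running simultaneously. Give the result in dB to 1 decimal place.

95.3 dB

Converting to relative power and adding: 10^(74.8/10) + 10^(92.3/10) + 10^(67.4/10) + 10^(92.1/10) = 3.356e+09.
Back to dB: 10·log₁₀ Σ = 95.3 dB.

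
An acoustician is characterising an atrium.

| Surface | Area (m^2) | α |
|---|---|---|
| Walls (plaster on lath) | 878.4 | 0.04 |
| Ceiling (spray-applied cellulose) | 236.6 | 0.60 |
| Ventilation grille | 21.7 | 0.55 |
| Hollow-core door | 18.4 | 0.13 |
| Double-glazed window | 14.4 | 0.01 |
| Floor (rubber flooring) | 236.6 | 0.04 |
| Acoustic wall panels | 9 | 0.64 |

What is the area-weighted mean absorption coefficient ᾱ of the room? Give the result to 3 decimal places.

S = Σ Sᵢ = 878.4 + 236.6 + 21.7 + 18.4 + 14.4 + 236.6 + 9 = 1415.1 m^2.
Weighted sum Σ Sα = 206.791.
ᾱ = 206.791 / 1415.1 = 0.146.

0.146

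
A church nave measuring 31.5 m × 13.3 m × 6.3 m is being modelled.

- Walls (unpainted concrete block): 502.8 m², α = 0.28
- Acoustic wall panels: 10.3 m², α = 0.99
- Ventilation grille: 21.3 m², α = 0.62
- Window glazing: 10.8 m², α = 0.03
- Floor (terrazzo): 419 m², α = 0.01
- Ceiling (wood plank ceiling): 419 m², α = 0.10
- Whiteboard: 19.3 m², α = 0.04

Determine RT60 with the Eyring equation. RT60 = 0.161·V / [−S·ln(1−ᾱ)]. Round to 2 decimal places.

1.85 s

Total surface area S = 502.8 + 10.3 + 21.3 + 10.8 + 419 + 419 + 19.3 = 1402.5 m².
Absorption A = 502.8·0.28 + 10.3·0.99 + 21.3·0.62 + 10.8·0.03 + 419·0.01 + 419·0.10 + 19.3·0.04 = 211.373 sabins.
Mean coefficient ᾱ = A/S = 0.1507.
Eyring denominator: −S ln(1−ᾱ) = 229.088.
V = 31.5 × 13.3 × 6.3 = 2639.385 m³.
T = 0.161·V/[−S·ln(1−ᾱ)] = 0.161·2639.385/229.088 = 1.85 s.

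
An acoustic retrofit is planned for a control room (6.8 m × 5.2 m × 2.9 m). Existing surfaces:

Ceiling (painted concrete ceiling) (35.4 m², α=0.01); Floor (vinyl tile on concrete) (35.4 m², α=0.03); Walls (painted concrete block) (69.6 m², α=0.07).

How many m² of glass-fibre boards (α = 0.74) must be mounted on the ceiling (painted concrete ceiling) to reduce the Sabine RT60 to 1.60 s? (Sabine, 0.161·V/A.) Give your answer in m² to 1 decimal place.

5.5

Summing Sᵢαᵢ: 0.354 + 1.062 + 4.872 → A₁ = 6.288 sabins.
V = 102.544 m³. Target absorption A₂ = 0.161 × 102.544 / 1.60 = 10.318 sabins.
ΔA needed = 10.318 − 6.288 = 4.030 sabins.
Each m² of panel replacing the ceiling (painted concrete ceiling) adds (0.74 − 0.01) = 0.73 sabins.
Panel area = 4.030 / 0.73 = 5.5 m².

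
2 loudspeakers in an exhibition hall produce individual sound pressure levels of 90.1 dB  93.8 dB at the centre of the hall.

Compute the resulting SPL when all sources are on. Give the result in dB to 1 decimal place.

Σ 10^(Lᵢ/10) = 3.422e+09.
Back to dB: 10·log₁₀ Σ = 95.3 dB.

95.3 dB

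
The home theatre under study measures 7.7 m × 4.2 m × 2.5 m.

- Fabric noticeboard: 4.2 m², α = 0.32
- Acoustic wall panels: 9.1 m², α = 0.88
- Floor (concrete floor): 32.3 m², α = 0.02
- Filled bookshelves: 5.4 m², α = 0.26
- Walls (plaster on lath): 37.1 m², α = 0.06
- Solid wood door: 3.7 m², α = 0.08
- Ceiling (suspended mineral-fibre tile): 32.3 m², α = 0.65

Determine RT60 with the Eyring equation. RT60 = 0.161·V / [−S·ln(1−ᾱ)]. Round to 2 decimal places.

Total surface area S = 4.2 + 9.1 + 32.3 + 5.4 + 37.1 + 3.7 + 32.3 = 124.1 m².
Absorption A = 4.2·0.32 + 9.1·0.88 + 32.3·0.02 + 5.4·0.26 + 37.1·0.06 + 3.7·0.08 + 32.3·0.65 = 34.919 sabins.
ᾱ = 34.919 / 124.1 = 0.2814.
Eyring denominator: −S ln(1−ᾱ) = 41.009.
V = 7.7 × 4.2 × 2.5 = 80.85 m³.
RT60 = 0.161 × 80.85 / 41.009 = 0.32 s.

0.32 sec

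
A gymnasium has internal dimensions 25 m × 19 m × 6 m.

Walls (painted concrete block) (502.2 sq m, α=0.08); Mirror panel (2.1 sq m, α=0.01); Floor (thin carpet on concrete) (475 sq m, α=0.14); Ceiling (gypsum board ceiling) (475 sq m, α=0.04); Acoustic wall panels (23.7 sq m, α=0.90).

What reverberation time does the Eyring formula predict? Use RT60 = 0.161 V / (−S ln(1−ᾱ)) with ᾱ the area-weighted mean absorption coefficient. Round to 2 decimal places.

S = Σ Sᵢ = 1478.0 sq m.
Σ(Sᵢαᵢ) = 502.2×0.08 + 2.1×0.01 + 475×0.14 + 475×0.04 + 23.7×0.90 = 147.027.
ᾱ = 147.027 / 1478.0 = 0.0995.
Eyring denominator: −S ln(1−ᾱ) = 154.902.
V = 25 × 19 × 6 = 2850 m³.
T = 0.161·V/[−S·ln(1−ᾱ)] = 0.161·2850/154.902 = 2.96 s.

2.96 s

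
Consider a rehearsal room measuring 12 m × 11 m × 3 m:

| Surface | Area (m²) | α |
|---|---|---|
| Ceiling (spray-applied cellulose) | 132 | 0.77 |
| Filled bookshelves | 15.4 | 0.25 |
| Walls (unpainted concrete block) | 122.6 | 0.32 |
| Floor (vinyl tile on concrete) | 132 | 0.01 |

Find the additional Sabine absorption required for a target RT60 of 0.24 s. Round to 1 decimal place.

Summing Sᵢαᵢ: 101.640 + 3.850 + 39.232 + 1.320 → A₁ = 146.042 sabins.
Target A₂ = 0.161·396/0.24 = 265.650 sabins (V = 396 m³).
ΔA = A₂ − A₁ = 265.650 − 146.042 = 119.6 sabins.

119.6 sabins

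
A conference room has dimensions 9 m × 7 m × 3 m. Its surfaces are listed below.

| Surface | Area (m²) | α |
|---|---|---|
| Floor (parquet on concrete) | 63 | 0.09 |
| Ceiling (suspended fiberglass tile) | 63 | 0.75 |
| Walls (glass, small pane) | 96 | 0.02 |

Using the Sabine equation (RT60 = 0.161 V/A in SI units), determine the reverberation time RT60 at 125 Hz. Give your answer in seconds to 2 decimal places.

0.55 s

A = Σ Sᵢαᵢ = 63*0.09 + 63*0.75 + 96*0.02 = 54.840 sabins.
V = 9·7·3 = 189 m³.
T = 0.161 V/A = 0.161·189/54.840 = 0.55 s.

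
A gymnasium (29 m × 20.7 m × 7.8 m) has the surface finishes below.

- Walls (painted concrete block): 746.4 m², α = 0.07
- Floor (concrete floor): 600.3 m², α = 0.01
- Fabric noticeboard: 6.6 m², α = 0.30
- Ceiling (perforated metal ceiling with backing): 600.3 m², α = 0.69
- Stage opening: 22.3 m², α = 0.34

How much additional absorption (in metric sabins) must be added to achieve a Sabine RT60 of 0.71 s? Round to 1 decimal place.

A₁ = Σ Sᵢαᵢ = 746.4·0.07 + 600.3·0.01 + 6.6·0.30 + 600.3·0.69 + 22.3·0.34 = 482.020 sabins.
V = 4682.34 m³. Required absorption A₂ = 0.161 × 4682.34 / 0.71 = 1061.770 sabins.
Additional absorption ΔA = 1061.770 − 482.020 = 579.8 sabins.

579.8 sabins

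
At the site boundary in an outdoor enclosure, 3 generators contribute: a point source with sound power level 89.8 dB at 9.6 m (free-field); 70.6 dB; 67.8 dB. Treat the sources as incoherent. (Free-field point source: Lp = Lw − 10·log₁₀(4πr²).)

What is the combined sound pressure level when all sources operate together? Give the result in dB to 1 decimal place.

Source at 9.6 m: Lp = 89.8 − 10·log₁₀(4π·9.6²) = 89.8 − 10·log₁₀(1158.117) = 59.2 dB.
Σ 10^(Lᵢ/10) = 1.834e+07.
L_total = 10·log₁₀(1.834e+07) = 72.6 dB.

72.6 dB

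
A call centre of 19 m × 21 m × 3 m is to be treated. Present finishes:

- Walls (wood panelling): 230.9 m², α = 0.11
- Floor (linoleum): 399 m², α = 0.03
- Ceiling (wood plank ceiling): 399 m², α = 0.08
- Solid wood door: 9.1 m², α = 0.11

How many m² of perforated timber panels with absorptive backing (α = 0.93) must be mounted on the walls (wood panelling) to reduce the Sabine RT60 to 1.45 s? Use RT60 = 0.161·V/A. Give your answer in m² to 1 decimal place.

76.4

Equivalent absorption area: A₁ = 230.9*0.11 + 399*0.03 + 399*0.08 + 9.1*0.11 = 70.290 m².
V = 1197 m³. Target absorption A₂ = 0.161 × 1197 / 1.45 = 132.908 sabins.
ΔA needed = 132.908 − 70.290 = 62.618 sabins.
Each m² of panel replacing the walls (wood panelling) adds (0.93 − 0.11) = 0.82 sabins.
Panel area = 62.618 / 0.82 = 76.4 m².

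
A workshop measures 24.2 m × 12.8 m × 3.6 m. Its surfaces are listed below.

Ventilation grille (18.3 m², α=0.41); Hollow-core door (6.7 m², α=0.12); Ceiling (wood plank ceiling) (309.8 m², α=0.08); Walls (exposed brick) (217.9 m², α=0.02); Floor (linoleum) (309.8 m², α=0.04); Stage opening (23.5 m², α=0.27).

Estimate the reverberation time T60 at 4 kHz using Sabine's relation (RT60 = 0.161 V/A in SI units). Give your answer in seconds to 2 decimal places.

A = Σ Sᵢαᵢ = 18.3*0.41 + 6.7*0.12 + 309.8*0.08 + 217.9*0.02 + 309.8*0.04 + 23.5*0.27 = 56.186 sabins.
V = 24.2·12.8·3.6 = 1115.136 m³.
RT60 = 0.161 · V / A = 0.161 × 1115.136 / 56.186 = 3.20 s.

3.20 s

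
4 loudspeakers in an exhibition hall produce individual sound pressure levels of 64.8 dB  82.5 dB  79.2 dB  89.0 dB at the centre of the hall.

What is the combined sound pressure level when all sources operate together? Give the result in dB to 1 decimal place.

Σ 10^(Lᵢ/10) = 1.058e+09.
L_total = 10·log₁₀(1.058e+09) = 90.2 dB.

90.2 dB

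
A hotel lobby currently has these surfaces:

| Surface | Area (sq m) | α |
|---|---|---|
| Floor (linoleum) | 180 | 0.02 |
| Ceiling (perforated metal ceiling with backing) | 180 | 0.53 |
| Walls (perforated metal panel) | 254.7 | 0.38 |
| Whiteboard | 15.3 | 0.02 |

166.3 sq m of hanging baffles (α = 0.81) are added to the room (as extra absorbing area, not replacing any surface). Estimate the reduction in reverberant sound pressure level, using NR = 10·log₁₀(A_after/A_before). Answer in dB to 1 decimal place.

Summing Sᵢαᵢ: 3.600 + 95.400 + 96.786 + 0.306 → A_before = 196.092 sabins.
Treatment contributes 166.3·0.81 = 134.703 sabins.
New total A_after = 330.795 sabins.
NR = 10·log₁₀(330.795/196.092) = 2.3 dB.

2.3 dB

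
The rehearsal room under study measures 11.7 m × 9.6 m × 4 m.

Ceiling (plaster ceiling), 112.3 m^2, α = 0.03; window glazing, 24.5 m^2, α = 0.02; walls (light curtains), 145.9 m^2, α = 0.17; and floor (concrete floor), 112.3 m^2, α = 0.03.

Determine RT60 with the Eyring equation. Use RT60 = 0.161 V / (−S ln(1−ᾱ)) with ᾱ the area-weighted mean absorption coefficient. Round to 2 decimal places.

S = Σ Sᵢ = 395.0 m^2.
Absorption A = 112.3×0.03 + 24.5×0.02 + 145.9×0.17 + 112.3×0.03 = 32.031 sabins.
Mean coefficient ᾱ = A/S = 0.0811.
−S·ln(1−ᾱ) = −395.0 × ln(1 − 0.0811) = 33.408.
V = 11.7 × 9.6 × 4 = 449.28 m³.
RT60 = 0.161 × 449.28 / 33.408 = 2.17 s.

2.17 s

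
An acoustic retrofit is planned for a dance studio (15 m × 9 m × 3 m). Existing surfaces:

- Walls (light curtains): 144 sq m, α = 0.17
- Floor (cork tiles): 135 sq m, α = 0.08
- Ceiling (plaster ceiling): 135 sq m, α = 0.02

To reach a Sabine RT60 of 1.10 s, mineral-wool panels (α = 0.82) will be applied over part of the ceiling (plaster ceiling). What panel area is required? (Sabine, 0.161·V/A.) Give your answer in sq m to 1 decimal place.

26.6

Equivalent absorption area: A₁ = 144*0.17 + 135*0.08 + 135*0.02 = 37.980 sq m.
Required A₂ = 0.161·405/1.10 = 59.277 sabins.
ΔA needed = 59.277 − 37.980 = 21.297 sabins.
Net gain per sq m: Δα = 0.82 − 0.02 = 0.80.
Panel area = 21.297 / 0.80 = 26.6 sq m.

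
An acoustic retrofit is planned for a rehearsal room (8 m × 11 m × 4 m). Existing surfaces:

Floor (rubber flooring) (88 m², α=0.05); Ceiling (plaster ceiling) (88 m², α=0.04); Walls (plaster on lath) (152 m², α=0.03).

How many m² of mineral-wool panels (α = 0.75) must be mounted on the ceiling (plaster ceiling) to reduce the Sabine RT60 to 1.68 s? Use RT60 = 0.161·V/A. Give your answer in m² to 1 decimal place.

Equivalent absorption area: A₁ = 88·0.05 + 88·0.04 + 152·0.03 = 12.480 m².
V = 352 m³. Target absorption A₂ = 0.161 × 352 / 1.68 = 33.733 sabins.
ΔA needed = 33.733 − 12.480 = 21.253 sabins.
Each m² of panel replacing the ceiling (plaster ceiling) adds (0.75 − 0.04) = 0.71 sabins.
Panel area = 21.253 / 0.71 = 29.9 m².

29.9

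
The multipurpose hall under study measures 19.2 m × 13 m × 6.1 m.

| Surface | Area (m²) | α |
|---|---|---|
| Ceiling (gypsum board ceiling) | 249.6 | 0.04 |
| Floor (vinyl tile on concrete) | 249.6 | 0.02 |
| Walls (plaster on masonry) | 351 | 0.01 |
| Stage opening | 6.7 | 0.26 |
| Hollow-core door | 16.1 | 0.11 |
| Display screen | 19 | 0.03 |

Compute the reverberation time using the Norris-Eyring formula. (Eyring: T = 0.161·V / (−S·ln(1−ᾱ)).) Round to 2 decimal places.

10.72 s

Total surface area S = 249.6 + 249.6 + 351 + 6.7 + 16.1 + 19 = 892.0 m².
Σ(Sᵢαᵢ) = 249.6×0.04 + 249.6×0.02 + 351×0.01 + 6.7×0.26 + 16.1×0.11 + 19×0.03 = 22.569.
Mean coefficient ᾱ = A/S = 0.0253.
−S·ln(1−ᾱ) = −892.0 × ln(1 − 0.0253) = 22.858.
V = 19.2 × 13 × 6.1 = 1522.56 m³.
T = 0.161·V/[−S·ln(1−ᾱ)] = 0.161·1522.56/22.858 = 10.72 s.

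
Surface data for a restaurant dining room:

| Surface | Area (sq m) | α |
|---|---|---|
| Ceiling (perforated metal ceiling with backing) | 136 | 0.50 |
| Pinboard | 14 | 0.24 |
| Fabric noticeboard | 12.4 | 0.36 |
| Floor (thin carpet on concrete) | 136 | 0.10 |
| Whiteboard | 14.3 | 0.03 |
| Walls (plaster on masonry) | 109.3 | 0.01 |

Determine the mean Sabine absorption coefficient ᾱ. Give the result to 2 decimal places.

0.22

Total surface area S = 422.0 sq m.
Σ(Sᵢαᵢ) = 136×0.50 + 14×0.24 + 12.4×0.36 + 136×0.10 + 14.3×0.03 + 109.3×0.01 = 90.946.
ᾱ = 90.946 / 422.0 = 0.22.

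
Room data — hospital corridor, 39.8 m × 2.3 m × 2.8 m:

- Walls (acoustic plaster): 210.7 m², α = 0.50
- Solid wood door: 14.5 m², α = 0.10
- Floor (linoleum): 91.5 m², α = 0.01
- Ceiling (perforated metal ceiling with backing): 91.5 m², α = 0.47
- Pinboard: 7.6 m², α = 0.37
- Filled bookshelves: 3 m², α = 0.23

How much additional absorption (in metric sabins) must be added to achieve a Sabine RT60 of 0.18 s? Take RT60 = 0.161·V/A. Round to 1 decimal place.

Total absorption A₁ = 210.7*0.50 + 14.5*0.10 + 91.5*0.01 + 91.5*0.47 + 7.6*0.37 + 3*0.23
  = 105.350 + 1.450 + 0.915 + 43.005 + 2.812 + 0.690 = 154.222 m² sabins.
Target A₂ = 0.161·256.312/0.18 = 229.257 sabins (V = 256.312 m³).
Shortfall: 229.257 − 154.222 = 75.0 sabins.

75.0 sabins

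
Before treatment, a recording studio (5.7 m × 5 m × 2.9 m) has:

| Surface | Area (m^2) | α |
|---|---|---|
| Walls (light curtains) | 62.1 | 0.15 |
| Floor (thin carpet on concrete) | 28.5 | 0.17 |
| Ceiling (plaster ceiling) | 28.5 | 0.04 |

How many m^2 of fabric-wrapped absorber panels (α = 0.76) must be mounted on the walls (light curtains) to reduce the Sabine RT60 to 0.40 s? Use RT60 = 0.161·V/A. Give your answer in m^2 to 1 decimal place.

29.5

Total absorption A₁ = 62.1·0.15 + 28.5·0.17 + 28.5·0.04
  = 9.315 + 4.845 + 1.140 = 15.300 m^2 sabins.
V = 82.65 m³. Target absorption A₂ = 0.161 × 82.65 / 0.40 = 33.267 sabins.
Absorption to add: 33.267 − 15.300 = 17.967 sabins.
Each m^2 of panel replacing the walls (light curtains) adds (0.76 − 0.15) = 0.61 sabins.
Panel area = 17.967 / 0.61 = 29.5 m^2.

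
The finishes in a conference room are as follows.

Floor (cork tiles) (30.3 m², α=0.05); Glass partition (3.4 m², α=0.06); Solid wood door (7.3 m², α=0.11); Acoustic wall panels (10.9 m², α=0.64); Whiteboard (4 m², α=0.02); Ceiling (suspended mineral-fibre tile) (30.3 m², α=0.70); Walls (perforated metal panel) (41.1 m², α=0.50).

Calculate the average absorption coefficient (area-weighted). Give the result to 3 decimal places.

0.403

S = Σ Sᵢ = 30.3 + 3.4 + 7.3 + 10.9 + 4 + 30.3 + 41.1 = 127.3 m².
Weighted sum Σ Sα = 51.338.
ᾱ = 51.338 / 127.3 = 0.403.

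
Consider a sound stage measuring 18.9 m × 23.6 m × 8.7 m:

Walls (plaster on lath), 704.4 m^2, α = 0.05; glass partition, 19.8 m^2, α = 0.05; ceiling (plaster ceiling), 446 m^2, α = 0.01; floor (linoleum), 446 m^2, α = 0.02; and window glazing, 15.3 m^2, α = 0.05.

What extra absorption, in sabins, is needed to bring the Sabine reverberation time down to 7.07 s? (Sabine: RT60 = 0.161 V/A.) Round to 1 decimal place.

38.0 sabins

Summing Sᵢαᵢ: 35.220 + 0.990 + 4.460 + 8.920 + 0.765 → A₁ = 50.355 sabins.
V = 3880.548 m³. Required absorption A₂ = 0.161 × 3880.548 / 7.07 = 88.369 sabins.
ΔA = A₂ − A₁ = 88.369 − 50.355 = 38.0 sabins.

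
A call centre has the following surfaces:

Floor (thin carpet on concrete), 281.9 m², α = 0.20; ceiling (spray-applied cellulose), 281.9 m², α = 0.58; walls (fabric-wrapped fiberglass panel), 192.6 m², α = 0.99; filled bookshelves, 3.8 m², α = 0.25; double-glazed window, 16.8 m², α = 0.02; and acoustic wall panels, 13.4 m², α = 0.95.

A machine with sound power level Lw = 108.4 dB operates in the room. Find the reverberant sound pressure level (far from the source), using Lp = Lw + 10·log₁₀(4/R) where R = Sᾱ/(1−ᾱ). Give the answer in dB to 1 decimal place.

Σ(Sᵢαᵢ) = 281.9×0.20 + 281.9×0.58 + 192.6×0.99 + 3.8×0.25 + 16.8×0.02 + 13.4×0.95 = 424.572; total area S = 790.4 m².
ᾱ = 424.572/790.4 = 0.5372; R = Sᾱ/(1−ᾱ) = 424.572/(1−0.5372) = 917.398 m².
Lp = Lw + 10 log₁₀(4/R) = 108.4 -23.60 = 84.8 dB.

84.8 dB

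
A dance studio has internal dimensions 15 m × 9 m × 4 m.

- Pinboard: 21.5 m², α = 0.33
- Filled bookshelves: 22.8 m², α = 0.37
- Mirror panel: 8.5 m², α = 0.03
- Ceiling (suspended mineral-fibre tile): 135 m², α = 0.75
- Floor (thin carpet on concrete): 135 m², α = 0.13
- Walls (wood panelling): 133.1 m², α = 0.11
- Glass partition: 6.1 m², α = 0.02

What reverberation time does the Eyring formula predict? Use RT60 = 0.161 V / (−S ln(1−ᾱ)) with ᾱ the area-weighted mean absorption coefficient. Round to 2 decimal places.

S = Σ Sᵢ = 462.0 m².
Absorption A = 21.5·0.33 + 22.8·0.37 + 8.5·0.03 + 135·0.75 + 135·0.13 + 133.1·0.11 + 6.1·0.02 = 149.349 sabins.
Mean coefficient ᾱ = A/S = 0.3233.
Eyring denominator: −S ln(1−ᾱ) = 180.424.
V = 15 × 9 × 4 = 540 m³.
T = 0.161·V/[−S·ln(1−ᾱ)] = 0.161·540/180.424 = 0.48 s.

0.48 sec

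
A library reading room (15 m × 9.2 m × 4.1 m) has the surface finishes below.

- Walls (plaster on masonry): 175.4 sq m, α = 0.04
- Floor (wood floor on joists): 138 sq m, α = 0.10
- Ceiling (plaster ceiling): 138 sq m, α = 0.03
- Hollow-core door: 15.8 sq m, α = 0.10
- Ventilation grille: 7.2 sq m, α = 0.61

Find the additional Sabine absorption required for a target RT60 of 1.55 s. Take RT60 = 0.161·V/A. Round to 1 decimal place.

27.8 sabins

A₁ = Σ Sᵢαᵢ = 175.4·0.04 + 138·0.10 + 138·0.03 + 15.8·0.10 + 7.2·0.61 = 30.928 sabins.
For T = 1.55 s, need A₂ = 0.161·V/T = 0.161·565.8/1.55 = 58.770 sabins.
Shortfall: 58.770 − 30.928 = 27.8 sabins.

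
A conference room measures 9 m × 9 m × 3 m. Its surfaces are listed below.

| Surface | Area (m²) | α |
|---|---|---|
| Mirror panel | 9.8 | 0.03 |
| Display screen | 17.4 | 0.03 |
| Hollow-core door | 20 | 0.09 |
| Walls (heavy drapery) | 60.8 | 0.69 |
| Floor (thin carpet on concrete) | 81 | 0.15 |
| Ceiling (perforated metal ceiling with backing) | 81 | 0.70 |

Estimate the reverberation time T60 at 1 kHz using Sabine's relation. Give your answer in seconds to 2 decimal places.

0.34 sec

Total absorption A = 9.8×0.03 + 17.4×0.03 + 20×0.09 + 60.8×0.69 + 81×0.15 + 81×0.70
  = 0.294 + 0.522 + 1.800 + 41.952 + 12.150 + 56.700 = 113.418 m² sabins.
V = 9·9·3 = 243 m³.
T = 0.161 V/A = 0.161·243/113.418 = 0.34 s.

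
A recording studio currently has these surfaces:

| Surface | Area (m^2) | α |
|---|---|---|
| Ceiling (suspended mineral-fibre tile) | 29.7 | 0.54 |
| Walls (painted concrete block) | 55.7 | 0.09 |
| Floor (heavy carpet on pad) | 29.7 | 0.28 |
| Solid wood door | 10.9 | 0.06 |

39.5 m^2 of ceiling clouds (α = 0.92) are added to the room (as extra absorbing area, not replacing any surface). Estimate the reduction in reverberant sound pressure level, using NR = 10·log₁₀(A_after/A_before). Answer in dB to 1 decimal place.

A_before = Σ Sᵢαᵢ = 29.7*0.54 + 55.7*0.09 + 29.7*0.28 + 10.9*0.06 = 30.021 sabins.
Added absorption = 39.5 × 0.92 = 36.340 sabins.
New total A_after = 66.361 sabins.
Reduction = 10 log₁₀(A_after/A_before) = 10 log₁₀(2.2105) = 3.4 dB.

3.4 dB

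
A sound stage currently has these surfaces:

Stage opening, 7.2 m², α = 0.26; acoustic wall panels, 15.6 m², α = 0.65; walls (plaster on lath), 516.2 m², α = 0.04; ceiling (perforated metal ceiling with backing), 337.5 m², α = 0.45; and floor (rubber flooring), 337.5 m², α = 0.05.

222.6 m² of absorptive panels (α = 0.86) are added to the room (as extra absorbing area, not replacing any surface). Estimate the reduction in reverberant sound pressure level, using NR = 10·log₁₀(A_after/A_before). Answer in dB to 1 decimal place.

2.9 dB

Summing Sᵢαᵢ: 1.872 + 10.140 + 20.648 + 151.875 + 16.875 → A_before = 201.410 sabins.
Treatment contributes 222.6·0.86 = 191.436 sabins.
New total A_after = 392.846 sabins.
Reduction = 10 log₁₀(A_after/A_before) = 10 log₁₀(1.9505) = 2.9 dB.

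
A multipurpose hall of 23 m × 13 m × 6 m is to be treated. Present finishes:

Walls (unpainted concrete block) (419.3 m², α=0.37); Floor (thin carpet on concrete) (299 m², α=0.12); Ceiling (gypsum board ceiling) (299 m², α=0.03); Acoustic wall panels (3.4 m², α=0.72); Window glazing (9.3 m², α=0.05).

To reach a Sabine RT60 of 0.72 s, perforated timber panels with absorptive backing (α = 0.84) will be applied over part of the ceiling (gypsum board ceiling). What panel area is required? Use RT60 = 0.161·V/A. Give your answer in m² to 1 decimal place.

244.8

Total absorption A₁ = 419.3·0.37 + 299·0.12 + 299·0.03 + 3.4·0.72 + 9.3·0.05
  = 155.141 + 35.880 + 8.970 + 2.448 + 0.465 = 202.904 m² sabins.
V = 1794 m³. Target absorption A₂ = 0.161 × 1794 / 0.72 = 401.158 sabins.
Absorption to add: 401.158 − 202.904 = 198.254 sabins.
Each m² of panel replacing the ceiling (gypsum board ceiling) adds (0.84 − 0.03) = 0.81 sabins.
Panel area = 198.254 / 0.81 = 244.8 m².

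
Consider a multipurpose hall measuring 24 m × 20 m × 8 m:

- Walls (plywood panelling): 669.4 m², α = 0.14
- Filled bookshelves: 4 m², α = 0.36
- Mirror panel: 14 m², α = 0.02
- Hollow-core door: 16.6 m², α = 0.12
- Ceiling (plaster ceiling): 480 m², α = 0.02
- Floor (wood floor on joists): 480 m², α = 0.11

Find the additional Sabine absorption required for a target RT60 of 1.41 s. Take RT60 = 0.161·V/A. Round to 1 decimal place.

278.6 sabins

Equivalent absorption area: A₁ = 669.4*0.14 + 4*0.36 + 14*0.02 + 16.6*0.12 + 480*0.02 + 480*0.11 = 159.828 m².
For T = 1.41 s, need A₂ = 0.161·V/T = 0.161·3840/1.41 = 438.468 sabins.
ΔA = A₂ − A₁ = 438.468 − 159.828 = 278.6 sabins.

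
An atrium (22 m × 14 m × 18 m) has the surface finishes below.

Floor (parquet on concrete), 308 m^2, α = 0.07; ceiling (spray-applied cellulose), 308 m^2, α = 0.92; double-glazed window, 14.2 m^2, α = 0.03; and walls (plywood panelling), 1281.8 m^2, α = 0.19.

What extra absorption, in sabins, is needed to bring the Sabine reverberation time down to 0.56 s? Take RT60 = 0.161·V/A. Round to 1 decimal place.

Summing Sᵢαᵢ: 21.560 + 283.360 + 0.426 + 243.542 → A₁ = 548.888 sabins.
V = 5544 m³. Required absorption A₂ = 0.161 × 5544 / 0.56 = 1593.900 sabins.
Additional absorption ΔA = 1593.900 − 548.888 = 1045.0 sabins.

1045.0 sabins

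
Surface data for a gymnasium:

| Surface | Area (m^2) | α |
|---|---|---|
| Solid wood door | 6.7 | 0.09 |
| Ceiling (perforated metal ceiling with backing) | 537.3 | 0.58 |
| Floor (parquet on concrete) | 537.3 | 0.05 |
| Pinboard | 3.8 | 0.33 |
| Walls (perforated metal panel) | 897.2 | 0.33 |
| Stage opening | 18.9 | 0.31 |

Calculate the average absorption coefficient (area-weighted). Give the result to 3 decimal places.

Total surface area S = 2001.2 m^2.
A = 6.7·0.09 + 537.3·0.58 + 537.3·0.05 + 3.8·0.33 + 897.2·0.33 + 18.9·0.31 = 642.291 sabins.
ᾱ = 642.291 / 2001.2 = 0.321.

0.321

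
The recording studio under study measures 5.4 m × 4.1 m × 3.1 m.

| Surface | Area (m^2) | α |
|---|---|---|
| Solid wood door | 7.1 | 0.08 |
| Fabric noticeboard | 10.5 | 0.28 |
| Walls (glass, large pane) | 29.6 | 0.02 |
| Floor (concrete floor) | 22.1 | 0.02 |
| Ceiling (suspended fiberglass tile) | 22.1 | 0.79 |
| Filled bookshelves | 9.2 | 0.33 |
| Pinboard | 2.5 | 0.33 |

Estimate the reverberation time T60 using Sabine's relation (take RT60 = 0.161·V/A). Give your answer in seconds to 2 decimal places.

0.43 seconds

Equivalent absorption area: A = 7.1*0.08 + 10.5*0.28 + 29.6*0.02 + 22.1*0.02 + 22.1*0.79 + 9.2*0.33 + 2.5*0.33 = 25.862 m^2.
Room volume: 68.634 m³.
T = 0.161 V/A = 0.161·68.634/25.862 = 0.43 s.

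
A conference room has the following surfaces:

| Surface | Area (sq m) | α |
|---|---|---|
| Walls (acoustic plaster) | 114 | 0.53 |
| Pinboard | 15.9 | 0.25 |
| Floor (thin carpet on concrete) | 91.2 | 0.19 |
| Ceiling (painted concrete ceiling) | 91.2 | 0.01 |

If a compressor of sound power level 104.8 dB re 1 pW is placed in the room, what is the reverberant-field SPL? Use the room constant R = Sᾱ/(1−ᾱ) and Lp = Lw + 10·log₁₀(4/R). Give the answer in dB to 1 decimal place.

90.3 dB

Σ(Sᵢαᵢ) = 114·0.53 + 15.9·0.25 + 91.2·0.19 + 91.2·0.01 = 82.635; total area S = 312.3 sq m.
ᾱ = 0.2646, so room constant R = A/(1−ᾱ) = 112.367 sq m.
Lp = 104.8 + 10·log₁₀(4/112.367) = 104.8 + (-14.49) = 90.3 dB.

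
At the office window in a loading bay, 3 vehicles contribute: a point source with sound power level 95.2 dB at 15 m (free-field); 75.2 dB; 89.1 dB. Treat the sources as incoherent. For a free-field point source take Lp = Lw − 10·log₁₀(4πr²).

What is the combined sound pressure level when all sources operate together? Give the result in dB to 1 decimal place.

89.3 dB

Source at 15 m: Lp = 95.2 − 10·log₁₀(4π·15²) = 95.2 − 10·log₁₀(2827.433) = 60.7 dB.
Converting to relative power and adding: 10^(60.7/10) + 10^(75.2/10) + 10^(89.1/10) = 8.471e+08.
Back to dB: 10·log₁₀ Σ = 89.3 dB.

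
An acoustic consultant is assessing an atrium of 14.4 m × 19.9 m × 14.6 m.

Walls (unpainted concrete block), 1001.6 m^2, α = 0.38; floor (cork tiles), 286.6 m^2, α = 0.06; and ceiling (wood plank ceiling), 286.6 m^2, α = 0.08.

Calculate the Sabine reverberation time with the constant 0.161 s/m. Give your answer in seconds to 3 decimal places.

A = Σ Sᵢαᵢ = 1001.6·0.38 + 286.6·0.06 + 286.6·0.08 = 420.732 sabins.
Room volume: 4183.776 m³.
Sabine: RT60 = 0.161 × 4183.776 / 420.732 = 1.601 s.

1.601 s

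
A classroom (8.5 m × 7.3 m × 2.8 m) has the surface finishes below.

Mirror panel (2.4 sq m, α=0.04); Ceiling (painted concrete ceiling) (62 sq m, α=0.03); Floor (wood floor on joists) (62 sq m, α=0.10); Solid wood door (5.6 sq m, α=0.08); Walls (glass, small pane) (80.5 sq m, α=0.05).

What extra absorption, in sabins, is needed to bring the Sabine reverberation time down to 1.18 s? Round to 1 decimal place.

Equivalent absorption area: A₁ = 2.4·0.04 + 62·0.03 + 62·0.10 + 5.6·0.08 + 80.5·0.05 = 12.629 sq m.
V = 173.74 m³. Required absorption A₂ = 0.161 × 173.74 / 1.18 = 23.705 sabins.
ΔA = A₂ − A₁ = 23.705 − 12.629 = 11.1 sabins.

11.1 sabins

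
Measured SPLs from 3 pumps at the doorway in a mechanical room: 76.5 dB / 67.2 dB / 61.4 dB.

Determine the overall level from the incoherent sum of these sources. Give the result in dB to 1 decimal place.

Sum in the linear (power) domain: Σ 10^(Lᵢ/10) = 10^(76.5/10) + 10^(67.2/10) + 10^(61.4/10) = 5.13e+07.
L_total = 10·log₁₀(5.13e+07) = 77.1 dB.

77.1 dB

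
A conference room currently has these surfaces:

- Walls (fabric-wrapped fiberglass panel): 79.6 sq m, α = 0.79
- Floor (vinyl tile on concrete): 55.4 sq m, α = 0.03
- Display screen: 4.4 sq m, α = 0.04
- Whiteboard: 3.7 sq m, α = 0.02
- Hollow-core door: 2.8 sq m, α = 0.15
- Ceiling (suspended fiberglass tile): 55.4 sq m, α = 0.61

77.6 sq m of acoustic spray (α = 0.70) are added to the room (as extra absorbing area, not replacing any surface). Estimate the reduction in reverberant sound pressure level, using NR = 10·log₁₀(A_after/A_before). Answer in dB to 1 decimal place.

1.9 dB

Total absorption A_before = 79.6×0.79 + 55.4×0.03 + 4.4×0.04 + 3.7×0.02 + 2.8×0.15 + 55.4×0.61
  = 62.884 + 1.662 + 0.176 + 0.074 + 0.420 + 33.794 = 99.010 sq m sabins.
Added absorption = 77.6 × 0.70 = 54.320 sabins.
New total A_after = 153.330 sabins.
NR = 10·log₁₀(153.330/99.010) = 1.9 dB.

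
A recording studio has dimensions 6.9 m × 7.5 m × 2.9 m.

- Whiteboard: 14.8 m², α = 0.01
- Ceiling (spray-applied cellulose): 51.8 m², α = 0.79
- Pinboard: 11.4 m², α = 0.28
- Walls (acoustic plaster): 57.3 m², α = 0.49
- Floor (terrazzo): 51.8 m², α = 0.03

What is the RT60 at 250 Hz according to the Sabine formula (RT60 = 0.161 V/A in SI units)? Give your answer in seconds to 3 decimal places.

Equivalent absorption area: A = 14.8*0.01 + 51.8*0.79 + 11.4*0.28 + 57.3*0.49 + 51.8*0.03 = 73.893 m².
Room volume: 150.075 m³.
Sabine: RT60 = 0.161 × 150.075 / 73.893 = 0.327 s.

0.327 s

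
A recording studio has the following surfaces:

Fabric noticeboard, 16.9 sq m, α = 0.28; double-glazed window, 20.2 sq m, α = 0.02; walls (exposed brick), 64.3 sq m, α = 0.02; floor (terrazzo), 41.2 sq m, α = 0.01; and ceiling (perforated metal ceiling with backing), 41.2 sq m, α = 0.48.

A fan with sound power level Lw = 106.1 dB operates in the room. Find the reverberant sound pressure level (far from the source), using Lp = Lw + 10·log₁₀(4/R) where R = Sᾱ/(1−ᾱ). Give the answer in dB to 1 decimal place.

Σ(Sᵢαᵢ) = 16.9×0.28 + 20.2×0.02 + 64.3×0.02 + 41.2×0.01 + 41.2×0.48 = 26.610; total area S = 183.8 sq m.
ᾱ = 26.610/183.8 = 0.1448; R = Sᾱ/(1−ᾱ) = 26.610/(1−0.1448) = 31.116 sq m.
Lp = 106.1 + 10·log₁₀(4/31.116) = 106.1 + (-8.91) = 97.2 dB.

97.2 dB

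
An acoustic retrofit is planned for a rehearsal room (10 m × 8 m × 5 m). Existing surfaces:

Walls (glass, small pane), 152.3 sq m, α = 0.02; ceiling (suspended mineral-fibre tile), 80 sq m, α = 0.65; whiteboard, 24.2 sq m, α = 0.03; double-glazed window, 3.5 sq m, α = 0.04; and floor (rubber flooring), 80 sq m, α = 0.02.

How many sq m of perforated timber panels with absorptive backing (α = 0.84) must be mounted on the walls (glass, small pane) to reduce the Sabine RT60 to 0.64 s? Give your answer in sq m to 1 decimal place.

52.6

Equivalent absorption area: A₁ = 152.3×0.02 + 80×0.65 + 24.2×0.03 + 3.5×0.04 + 80×0.02 = 57.512 sq m.
V = 400 m³. Target absorption A₂ = 0.161 × 400 / 0.64 = 100.625 sabins.
Absorption to add: 100.625 − 57.512 = 43.113 sabins.
Net gain per sq m: Δα = 0.84 − 0.02 = 0.82.
Panel area = 43.113 / 0.82 = 52.6 sq m.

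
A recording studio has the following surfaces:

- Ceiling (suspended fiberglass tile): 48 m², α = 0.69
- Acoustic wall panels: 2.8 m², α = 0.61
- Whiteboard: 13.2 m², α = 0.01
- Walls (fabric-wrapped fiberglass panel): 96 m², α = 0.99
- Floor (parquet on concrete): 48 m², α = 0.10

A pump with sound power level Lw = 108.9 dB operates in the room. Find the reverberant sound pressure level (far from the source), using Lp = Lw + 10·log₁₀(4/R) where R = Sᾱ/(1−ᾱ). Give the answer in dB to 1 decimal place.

A = 134.800 sabins; S = 208.0 m².
ᾱ = 0.6481, so room constant R = A/(1−ᾱ) = 383.063 m².
Lp = 108.9 + 10·log₁₀(4/383.063) = 108.9 + (-19.81) = 89.1 dB.

89.1 dB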